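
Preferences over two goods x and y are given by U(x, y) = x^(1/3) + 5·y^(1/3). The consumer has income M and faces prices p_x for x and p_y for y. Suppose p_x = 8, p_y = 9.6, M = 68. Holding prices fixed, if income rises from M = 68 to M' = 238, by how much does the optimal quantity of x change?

Δx* = 1.8963

MU_x ∝ x^(-2/3), MU_y ∝ 5·y^(-2/3), so MRS = (1/5)·(y/x)^(2/3) = p_x/p_y.
Solve for the ratio: y/x = [5·p_x/p_y]^(1.5).
Substitute y = (y/x)·x into the budget: x* = M/(p_x + p_y·(y/x)).
Numerically y/x = 8.505173, so x* = 68/(8 + 9.6·8.505173) = 0.7585.
At M' = 238: x* = 2.6548. Change: 2.6548 − 0.7585 = 1.8963.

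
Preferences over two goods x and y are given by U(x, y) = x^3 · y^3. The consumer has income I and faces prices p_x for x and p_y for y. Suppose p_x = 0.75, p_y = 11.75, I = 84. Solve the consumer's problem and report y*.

y* = 3.5745

Tangency: MRS = y/x = p_x/p_y.
So 3·p_y·y = 3·p_x·x; combined with the budget, a share 0.5 of income goes to x.
Demand: x*(p_x,p_y,I) = 0.5·I/p_x and y* = 0.5·I/p_y.
At p_x=0.75, p_y=11.75, I=84: y* = 0.5·84/11.75 = 3.5745.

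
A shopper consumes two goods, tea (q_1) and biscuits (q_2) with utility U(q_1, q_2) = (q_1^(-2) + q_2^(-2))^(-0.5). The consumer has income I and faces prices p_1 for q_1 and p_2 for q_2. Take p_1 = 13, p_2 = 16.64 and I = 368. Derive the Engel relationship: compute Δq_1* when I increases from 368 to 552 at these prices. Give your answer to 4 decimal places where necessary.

With the ratio pinned down, the budget gives q_1* = I/(p_1 + p_2·(q_2/q_1)) and q_2* = (q_2/q_1)·q_1*.
Numerically q_2/q_1 = 0.921008, so q_1* = 368/(13 + 16.64·0.921008) = 12.9918.
At I' = 552: q_1* = 19.4877. Change: 19.4877 − 12.9918 = 6.4959.

Δq_1* = 6.4959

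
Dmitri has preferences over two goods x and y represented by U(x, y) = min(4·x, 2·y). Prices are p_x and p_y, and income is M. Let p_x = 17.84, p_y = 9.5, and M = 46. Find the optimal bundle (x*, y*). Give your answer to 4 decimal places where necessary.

x* = 1.2486, y* = 2.4973

Leontief preferences: the optimum is at the kink where x/2 = y/4, i.e. y = 2·x.
Budget: p_x·x + p_y·2·x = M, so (2·p_x + 4·p_y)·x = 2·M.
Demand: x*(p_x,p_y,M) = 2·M/(2·p_x + 4·p_y), y* = 4·M/(2·p_x + 4·p_y).
Here 2·17.84 + 4·9.5 = 73.68, giving x* = 1.2486 and y* = 2.4973.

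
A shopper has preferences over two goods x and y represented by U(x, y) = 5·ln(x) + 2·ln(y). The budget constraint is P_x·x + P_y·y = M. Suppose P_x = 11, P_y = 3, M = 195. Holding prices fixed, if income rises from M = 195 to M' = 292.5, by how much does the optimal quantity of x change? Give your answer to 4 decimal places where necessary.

Demand: x*(P_x,P_y,M) = 5/7·M/P_x and y* = 2/7·M/P_y.
At P_x=11, P_y=3, M=195: x* = 5/7·195/11 = 12.6623.
At M' = 292.5: x* = 18.9935. Change: 18.9935 − 12.6623 = 6.3312.

Δx* = 6.3312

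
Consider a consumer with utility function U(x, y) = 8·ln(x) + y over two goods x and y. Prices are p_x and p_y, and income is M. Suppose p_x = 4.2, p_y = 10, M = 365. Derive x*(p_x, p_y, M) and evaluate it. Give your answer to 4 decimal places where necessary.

x* = 19.0476

Set MRS = p_x/p_y: (8/x)/1 = p_x/p_y.
So x*(p_x,p_y) = 8·p_y/p_x, independent of income; and y* = (M − 8·p_y)/p_y.
At the given prices: x* = 8·10/4.2 = 19.0476.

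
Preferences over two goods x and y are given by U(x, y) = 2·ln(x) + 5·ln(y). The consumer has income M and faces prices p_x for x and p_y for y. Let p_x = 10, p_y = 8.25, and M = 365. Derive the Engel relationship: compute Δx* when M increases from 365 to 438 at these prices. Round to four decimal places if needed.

The MRS is (2/5)·y/x. Set MRS = p_x/p_y.
So 2·p_y·y = 5·p_x·x; combined with the budget, a share 2/7 of income goes to x.
Demand: x*(p_x,p_y,M) = 2/7·M/p_x and y* = 5/7·M/p_y.
At p_x=10, p_y=8.25, M=365: x* = 2/7·365/10 = 10.4286.
At M' = 438: x* = 12.5143. Change: 12.5143 − 10.4286 = 2.0857.

Δx* = 2.0857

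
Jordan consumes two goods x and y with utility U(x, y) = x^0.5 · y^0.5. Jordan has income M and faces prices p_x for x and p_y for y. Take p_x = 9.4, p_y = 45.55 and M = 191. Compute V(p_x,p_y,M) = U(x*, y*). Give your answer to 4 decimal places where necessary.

MU_x/MU_y = (0.5·y)/(0.5·x); tangency sets this equal to p_x/p_y.
Rearranging, p_y·y = p_x·x. Substituting into the budget gives p_x·x·(1 + 1) = M.
Demand: x*(p_x,p_y,M) = 0.5·M/p_x and y* = 0.5·M/p_y.
At p_x=9.4, p_y=45.55, M=191: x* = 0.5·191/9.4 = 10.1596, y* = 2.0966.
Utility at the optimum: U(10.1596, 2.0966) = 4.6153.

V = 4.6153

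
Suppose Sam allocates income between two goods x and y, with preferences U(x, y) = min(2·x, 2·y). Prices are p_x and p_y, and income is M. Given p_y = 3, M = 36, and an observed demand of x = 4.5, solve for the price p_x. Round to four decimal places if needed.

p_x = 5

With perfect complements, no substitution: consume in ratio x:y = 2:2.
Budget: p_x·x + p_y·x = M, so (2·p_x + 2·p_y)·x = 2·M.
Demand: x*(p_x,p_y,M) = 2·M/(2·p_x + 2·p_y), y* = 2·M/(2·p_x + 2·p_y).
Set x* = 4.5 in the demand function and solve for p_x: p_x = 5.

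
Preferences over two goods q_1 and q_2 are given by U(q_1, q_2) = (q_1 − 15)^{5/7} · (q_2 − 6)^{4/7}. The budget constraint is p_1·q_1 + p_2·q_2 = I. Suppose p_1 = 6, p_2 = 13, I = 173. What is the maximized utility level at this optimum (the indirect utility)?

V = 0.2102

MRS = (5/4)·(q_2−6)/(q_1−15). Tangency with p_1/p_2 gives q_2−6 = (4/5)·(p_1/p_2)·(q_1−15).
Substituting into the budget: q_1* = 15 + 5/9·(I − 15·p_1 − 6·p_2)/p_1, and q_2* = 6 + 4/9·(…)/p_2.
Discretionary income = 173 − 15·6 − 6·13 = 5; q_1* = 15 + 5/9·5/6 = 15.463; q_2* = 6 + 4/9·5/13 = 6.1709.
Utility at the optimum: U(15.463, 6.1709) = 0.2102.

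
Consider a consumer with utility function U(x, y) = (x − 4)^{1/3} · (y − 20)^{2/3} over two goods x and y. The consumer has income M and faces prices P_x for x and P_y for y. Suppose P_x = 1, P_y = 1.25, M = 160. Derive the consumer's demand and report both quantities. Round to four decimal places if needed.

x* = 47.6667, y* = 89.8667

MRS = (1/2)·(y−20)/(x−4). Tangency with P_x/P_y gives y−20 = 2·(P_x/P_y)·(x−4).
After buying the subsistence bundle (4, 20), a share 1/3 of the remaining income goes to x: x* = 4 + 1/3·(M − 4P_x − 20P_y)/P_x.
Discretionary income = 160 − 4·1 − 20·1.25 = 131; x* = 4 + 1/3·131/1 = 47.6667; y* = 20 + 2/3·131/1.25 = 89.8667.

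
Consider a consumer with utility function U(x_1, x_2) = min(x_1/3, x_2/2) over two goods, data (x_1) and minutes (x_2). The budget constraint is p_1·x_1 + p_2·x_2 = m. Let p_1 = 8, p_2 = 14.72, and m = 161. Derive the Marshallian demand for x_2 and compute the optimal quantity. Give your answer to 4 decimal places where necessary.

x_2* = 6.0254

Leontief preferences: the optimum is at the kink where x_1/3 = x_2/2, i.e. x_2 = (2/3)·x_1.
Budget: p_1·x_1 + p_2·(2/3)·x_1 = m, so (3·p_1 + 2·p_2)·x_1 = 3·m.
Demand: x_1*(p_1,p_2,m) = 3·m/(3·p_1 + 2·p_2), x_2* = 2·m/(3·p_1 + 2·p_2).
Here 3·8 + 2·14.72 = 53.44, giving x_2* = 6.0254.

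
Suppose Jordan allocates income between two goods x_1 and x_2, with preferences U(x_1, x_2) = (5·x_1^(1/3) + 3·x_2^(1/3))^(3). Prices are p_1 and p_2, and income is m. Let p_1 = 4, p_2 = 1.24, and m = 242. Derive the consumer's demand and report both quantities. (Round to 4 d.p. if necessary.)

MU_x_1 ∝ 5·x_1^(-2/3), MU_x_2 ∝ 3·x_2^(-2/3), so MRS = (5/3)·(x_2/x_1)^(2/3) = p_1/p_2.
Solve for the ratio: x_2/x_1 = [(3/5)·p_1/p_2]^(1.5).
Substitute x_2 = (x_2/x_1)·x_1 into the budget: x_1* = m/(p_1 + p_2·(x_2/x_1)).
Numerically x_2/x_1 = 2.692677, so x_1* = 242/(4 + 1.24·2.692677) = 32.9749 and x_2* = 2.692677·32.9749 = 88.7907.

x_1* = 32.9749, x_2* = 88.7907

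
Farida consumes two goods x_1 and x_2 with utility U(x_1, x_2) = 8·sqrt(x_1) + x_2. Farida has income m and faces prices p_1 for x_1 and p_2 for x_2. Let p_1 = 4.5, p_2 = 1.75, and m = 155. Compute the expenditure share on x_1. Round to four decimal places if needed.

share on x_1 = 0.0703

Set MRS = p_1/p_2: 4·x_1^(−1/2) = p_1/p_2.
Thus x_1* = (4·p_2/p_1)² — independent of m — with the rest of income spent on x_2.
Plugging in: x_1* = (4·1.75/4.5)² = 2.4198, x_2* = 82.3492.
Expenditure on x_1: 4.5·2.4198 = 10.8889; share = 0.0703.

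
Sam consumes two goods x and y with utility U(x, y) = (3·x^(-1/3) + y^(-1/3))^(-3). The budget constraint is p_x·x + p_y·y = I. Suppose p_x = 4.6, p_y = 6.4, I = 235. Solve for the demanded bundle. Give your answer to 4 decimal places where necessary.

x* = 34.6013, y* = 11.8491

With the ratio pinned down, the budget gives x* = I/(p_x + p_y·(y/x)) and y* = (y/x)·x*.
Numerically y/x = 0.342446, so x* = 235/(4.6 + 6.4·0.342446) = 34.6013 and y* = 0.342446·34.6013 = 11.8491.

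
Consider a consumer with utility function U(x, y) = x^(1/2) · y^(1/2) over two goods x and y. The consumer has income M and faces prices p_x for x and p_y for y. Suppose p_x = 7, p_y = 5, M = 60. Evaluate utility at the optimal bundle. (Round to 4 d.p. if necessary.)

V = 5.0709

Tangency: MRS = y/x = p_x/p_y.
Rearranging, p_y·y = p_x·x. Substituting into the budget gives p_x·x·(1 + 1) = M.
Demand: x*(p_x,p_y,M) = 0.5·M/p_x and y* = 0.5·M/p_y.
At p_x=7, p_y=5, M=60: x* = 0.5·60/7 = 4.2857, y* = 6.
Utility at the optimum: U(4.2857, 6) = 5.0709.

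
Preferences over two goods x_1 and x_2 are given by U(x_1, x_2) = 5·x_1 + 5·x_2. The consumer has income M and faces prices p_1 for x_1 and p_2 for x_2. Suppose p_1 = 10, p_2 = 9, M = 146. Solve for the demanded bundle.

x_1* = 0, x_2* = 16.2222

Perfect substitutes: compare marginal utility per dollar. 5/p_1 vs 5/p_2 → 0.5 vs 0.5556.
x_2 gives more utility per dollar, so spend all income on x_2: x_2* = M/p_2, x_1* = 0.
Numerically: x_1* = 0, x_2* = 16.2222.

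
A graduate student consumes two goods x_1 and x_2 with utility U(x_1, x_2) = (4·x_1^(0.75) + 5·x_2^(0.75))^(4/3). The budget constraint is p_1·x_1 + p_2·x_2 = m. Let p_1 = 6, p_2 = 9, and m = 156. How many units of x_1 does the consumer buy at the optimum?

MRS = MU_x_1/MU_x_2 = (4/5)·(x_2/x_1)^(0.25). Set equal to p_1/p_2.
Hence x_2/x_1 = ((5/4)·p_1/p_2)^(1/(0.25)), i.e. raised to the 4 power.
With the ratio pinned down, the budget gives x_1* = m/(p_1 + p_2·(x_2/x_1)) and x_2* = (x_2/x_1)·x_1*.
Numerically x_2/x_1 = 0.482253, so x_1* = 156/(6 + 9·0.482253) = 15.0866.

x_1* = 15.0866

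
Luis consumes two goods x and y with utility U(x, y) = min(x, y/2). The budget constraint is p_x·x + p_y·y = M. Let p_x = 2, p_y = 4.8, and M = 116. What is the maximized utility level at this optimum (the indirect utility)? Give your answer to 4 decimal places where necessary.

Demand: x*(p_x,p_y,M) = M/(p_x + 2·p_y), y* = 2·M/(p_x + 2·p_y).
Here 2 + 2·4.8 = 11.6, giving x* = 10 and y* = 20.
Utility at the optimum: U(10, 20) = 10.

V = 10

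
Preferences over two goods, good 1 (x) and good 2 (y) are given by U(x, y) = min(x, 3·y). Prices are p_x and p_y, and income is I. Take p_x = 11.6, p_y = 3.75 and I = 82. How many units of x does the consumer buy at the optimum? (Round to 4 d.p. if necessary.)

x* = 6.3813

Leontief preferences: the optimum is at the kink where x/3 = y/1, i.e. y = (1/3)·x.
Budget: p_x·x + p_y·(1/3)·x = I, so (3·p_x + p_y)·x = 3·I.
Demand: x*(p_x,p_y,I) = 3·I/(3·p_x + p_y), y* = I/(3·p_x + p_y).
Here 3·11.6 + 3.75 = 38.55, giving x* = 6.3813.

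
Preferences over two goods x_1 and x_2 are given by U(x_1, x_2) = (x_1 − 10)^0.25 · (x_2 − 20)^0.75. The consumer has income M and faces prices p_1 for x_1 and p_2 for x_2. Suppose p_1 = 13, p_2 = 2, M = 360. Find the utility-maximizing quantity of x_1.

x_1* = 13.6538

MRS = (1/3)·(x_2−20)/(x_1−10). Tangency with p_1/p_2 gives x_2−20 = 3·(p_1/p_2)·(x_1−10).
After buying the subsistence bundle (10, 20), a share 0.25 of the remaining income goes to x_1: x_1* = 10 + 0.25·(M − 10p_1 − 20p_2)/p_1.
Discretionary income = 360 − 10·13 − 20·2 = 190; x_1* = 10 + 0.25·190/13 = 13.6538.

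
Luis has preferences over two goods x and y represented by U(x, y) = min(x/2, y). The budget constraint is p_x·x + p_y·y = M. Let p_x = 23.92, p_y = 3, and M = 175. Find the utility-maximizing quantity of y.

With perfect complements, no substitution: consume in ratio x:y = 2:1.
Budget: p_x·x + p_y·(1/2)·x = M, so (2·p_x + p_y)·x = 2·M.
Demand: x*(p_x,p_y,M) = 2·M/(2·p_x + p_y), y* = M/(2·p_x + p_y).
Here 2·23.92 + 3 = 50.84, giving y* = 3.4422.

y* = 3.4422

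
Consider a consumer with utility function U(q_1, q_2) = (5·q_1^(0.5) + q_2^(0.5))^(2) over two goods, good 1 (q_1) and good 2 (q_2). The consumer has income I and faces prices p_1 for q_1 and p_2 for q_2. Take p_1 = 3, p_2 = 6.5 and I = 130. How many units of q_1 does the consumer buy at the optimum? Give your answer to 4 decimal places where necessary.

q_1* = 42.5478

From the CES first-order condition, 5·(q_2/q_1)^(0.5) = p_1/p_2.
Solve for the ratio: q_2/q_1 = [(1/5)·p_1/p_2]^(2).
Substitute q_2 = (q_2/q_1)·q_1 into the budget: q_1* = I/(p_1 + p_2·(q_2/q_1)).
Numerically q_2/q_1 = 0.008521, so q_1* = 130/(3 + 6.5·0.008521) = 42.5478.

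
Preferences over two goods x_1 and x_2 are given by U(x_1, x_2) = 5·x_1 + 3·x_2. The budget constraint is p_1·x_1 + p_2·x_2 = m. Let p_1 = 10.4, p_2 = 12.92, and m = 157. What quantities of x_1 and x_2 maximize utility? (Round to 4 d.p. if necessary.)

x_1* = 15.0962, x_2* = 0

Linear utility — the consumer picks whichever good has higher MU/price: 5/10.4 = 0.4808 vs 3/12.92 = 0.2322.
x_1 gives more utility per dollar, so spend all income on x_1: x_1* = m/p_1, x_2* = 0.
Numerically: x_1* = 15.0962, x_2* = 0.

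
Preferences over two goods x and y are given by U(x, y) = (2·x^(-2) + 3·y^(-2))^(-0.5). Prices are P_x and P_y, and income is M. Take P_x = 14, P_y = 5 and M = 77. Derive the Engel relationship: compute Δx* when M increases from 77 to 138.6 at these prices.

From the CES first-order condition, (2/3)·(y/x)^(3) = P_x/P_y.
Hence y/x = ((3/2)·P_x/P_y)^(1/(3)), i.e. raised to the 1/3 power.
With the ratio pinned down, the budget gives x* = M/(P_x + P_y·(y/x)) and y* = (y/x)·x*.
Numerically y/x = 1.613429, so x* = 77/(14 + 5·1.613429) = 3.4894.
At M' = 138.6: x* = 6.2808. Change: 6.2808 − 3.4894 = 2.7915.

Δx* = 2.7915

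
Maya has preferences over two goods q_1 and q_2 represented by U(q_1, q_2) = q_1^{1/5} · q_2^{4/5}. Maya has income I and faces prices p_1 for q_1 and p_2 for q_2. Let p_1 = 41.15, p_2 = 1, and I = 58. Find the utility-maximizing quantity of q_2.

q_2* = 46.4

MU_q_1/MU_q_2 = (0.2·q_2)/(0.8·q_1); tangency sets this equal to p_1/p_2.
So 0.2·p_2·q_2 = 0.8·p_1·q_1; combined with the budget, a share 0.2 of income goes to q_1.
Demand: q_1*(p_1,p_2,I) = 0.2·I/p_1 and q_2* = 0.8·I/p_2.
At p_1=41.15, p_2=1, I=58: q_2* = 0.8·58/1 = 46.4.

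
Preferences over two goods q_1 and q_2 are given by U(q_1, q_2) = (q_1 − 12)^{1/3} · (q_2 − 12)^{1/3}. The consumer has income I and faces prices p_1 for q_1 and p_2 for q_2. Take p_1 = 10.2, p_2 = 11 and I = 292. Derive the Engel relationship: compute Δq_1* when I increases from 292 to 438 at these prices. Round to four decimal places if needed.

Δq_1* = 7.1569

MRS = (q_2−12)/(q_1−12). Tangency with p_1/p_2 gives q_2−12 = (p_1/p_2)·(q_1−12).
Substituting into the budget: q_1* = 12 + 0.5·(I − 12·p_1 − 12·p_2)/p_1, and q_2* = 12 + 0.5·(…)/p_2.
Discretionary income = 292 − 12·10.2 − 12·11 = 37.6; q_1* = 12 + 0.5·37.6/10.2 = 13.8431.
At I' = 438: q_1* = 21. Change: 21 − 13.8431 = 7.1569.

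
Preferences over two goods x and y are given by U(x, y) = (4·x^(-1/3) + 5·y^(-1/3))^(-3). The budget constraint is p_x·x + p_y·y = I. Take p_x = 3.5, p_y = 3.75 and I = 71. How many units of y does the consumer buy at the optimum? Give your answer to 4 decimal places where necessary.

y* = 10.338

MU_x ∝ 4·x^(-4/3), MU_y ∝ 5·y^(-4/3), so MRS = (4/5)·(y/x)^(4/3) = p_x/p_y.
Hence y/x = ((5/4)·p_x/p_y)^(1/(4/3)), i.e. raised to the 0.75 power.
Substitute y = (y/x)·x into the budget: x* = I/(p_x + p_y·(y/x)).
Numerically y/x = 1.122561, so x* = 71/(3.5 + 3.75·1.122561) = 9.2093 and y* = 1.122561·9.2093 = 10.338.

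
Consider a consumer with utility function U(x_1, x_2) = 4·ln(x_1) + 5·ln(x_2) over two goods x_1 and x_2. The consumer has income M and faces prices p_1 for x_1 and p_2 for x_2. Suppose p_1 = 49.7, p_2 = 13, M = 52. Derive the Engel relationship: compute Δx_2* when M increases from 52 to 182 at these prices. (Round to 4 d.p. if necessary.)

MU_x_1/MU_x_2 = (4·x_2)/(5·x_1); tangency sets this equal to p_1/p_2.
Rearranging, p_2·x_2 = (5/4)·p_1·x_1. Substituting into the budget gives p_1·x_1·(1 + (5/4)) = M.
Demand: x_1*(p_1,p_2,M) = 4/9·M/p_1 and x_2* = 5/9·M/p_2.
At p_1=49.7, p_2=13, M=52: x_2* = 5/9·52/13 = 2.2222.
At M' = 182: x_2* = 7.7778. Change: 7.7778 − 2.2222 = 5.5556.

Δx_2* = 5.5556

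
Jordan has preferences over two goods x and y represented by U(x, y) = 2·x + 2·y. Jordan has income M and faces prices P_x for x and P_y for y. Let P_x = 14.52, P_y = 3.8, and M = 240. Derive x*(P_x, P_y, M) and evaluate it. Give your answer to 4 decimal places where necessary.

Numerically: x* = 0, y* = 63.1579.

x* = 0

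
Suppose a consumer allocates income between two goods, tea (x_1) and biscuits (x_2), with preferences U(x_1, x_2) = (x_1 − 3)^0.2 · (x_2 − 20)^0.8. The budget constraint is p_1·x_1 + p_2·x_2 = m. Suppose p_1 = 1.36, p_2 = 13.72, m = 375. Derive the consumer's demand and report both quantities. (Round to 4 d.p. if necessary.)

x_1* = 17.1941, x_2* = 25.628

Let x_1' = x_1−3, x_2' = x_2−20. MRS = (1/4)·x_2'/x_1' = p_1/p_2.
After buying the subsistence bundle (3, 20), a share 0.2 of the remaining income goes to x_1: x_1* = 3 + 0.2·(m − 3p_1 − 20p_2)/p_1.
Discretionary income = 375 − 3·1.36 − 20·13.72 = 96.52; x_1* = 3 + 0.2·96.52/1.36 = 17.1941; x_2* = 20 + 0.8·96.52/13.72 = 25.628.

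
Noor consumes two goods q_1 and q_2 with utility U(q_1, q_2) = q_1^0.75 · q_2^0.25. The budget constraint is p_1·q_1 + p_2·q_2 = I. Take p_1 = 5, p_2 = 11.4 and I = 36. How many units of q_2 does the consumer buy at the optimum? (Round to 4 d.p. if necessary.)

q_2* = 0.7895

The MRS is 3·q_2/q_1. Set MRS = p_1/p_2.
Rearranging, p_2·q_2 = (1/3)·p_1·q_1. Substituting into the budget gives p_1·q_1·(1 + (1/3)) = I.
Demand: q_1*(p_1,p_2,I) = 0.75·I/p_1 and q_2* = 0.25·I/p_2.
At p_1=5, p_2=11.4, I=36: q_2* = 0.25·36/11.4 = 0.7895.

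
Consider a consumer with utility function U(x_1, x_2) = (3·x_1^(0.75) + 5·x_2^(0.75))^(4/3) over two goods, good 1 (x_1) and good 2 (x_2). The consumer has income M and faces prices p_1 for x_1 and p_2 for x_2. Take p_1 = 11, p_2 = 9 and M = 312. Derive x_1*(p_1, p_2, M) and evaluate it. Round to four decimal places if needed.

With the ratio pinned down, the budget gives x_1* = M/(p_1 + p_2·(x_2/x_1)) and x_2* = (x_2/x_1)·x_1*.
Numerically x_2/x_1 = 17.218515, so x_1* = 312/(11 + 9·17.218515) = 1.8799.

x_1* = 1.8799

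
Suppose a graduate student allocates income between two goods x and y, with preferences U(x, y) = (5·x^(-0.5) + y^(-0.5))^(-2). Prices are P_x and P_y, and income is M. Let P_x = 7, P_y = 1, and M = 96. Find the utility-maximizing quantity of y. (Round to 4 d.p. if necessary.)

y* = 14.5599

MU_x ∝ 5·x^(-1.5), MU_y ∝ y^(-1.5), so MRS = 5·(y/x)^(1.5) = P_x/P_y.
Hence y/x = ((1/5)·P_x/P_y)^(1/(1.5)), i.e. raised to the 2/3 power.
Substitute y = (y/x)·x into the budget: x* = M/(P_x + P_y·(y/x)).
Numerically y/x = 1.251465, so x* = 96/(7 + 1·1.251465) = 11.6343 and y* = 1.251465·11.6343 = 14.5599.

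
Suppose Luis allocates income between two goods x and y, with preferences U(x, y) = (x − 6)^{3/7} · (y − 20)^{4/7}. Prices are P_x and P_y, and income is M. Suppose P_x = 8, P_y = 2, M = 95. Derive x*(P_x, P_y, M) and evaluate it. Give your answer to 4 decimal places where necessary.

x* = 6.375

After buying the subsistence bundle (6, 20), a share 3/7 of the remaining income goes to x: x* = 6 + 3/7·(M − 6P_x − 20P_y)/P_x.
Discretionary income = 95 − 6·8 − 20·2 = 7; x* = 6 + 3/7·7/8 = 6.375.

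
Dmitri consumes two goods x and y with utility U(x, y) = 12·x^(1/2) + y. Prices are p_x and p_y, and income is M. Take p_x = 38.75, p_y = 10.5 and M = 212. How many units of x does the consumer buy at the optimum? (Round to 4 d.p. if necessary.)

Utility is quasi-linear in y; the FOC for x is 6/√x = p_x/p_y.
Thus x* = (6·p_y/p_x)² — independent of M — with the rest of income spent on y.
Plugging in: x* = (6·10.5/38.75)² = 2.6432.

x* = 2.6432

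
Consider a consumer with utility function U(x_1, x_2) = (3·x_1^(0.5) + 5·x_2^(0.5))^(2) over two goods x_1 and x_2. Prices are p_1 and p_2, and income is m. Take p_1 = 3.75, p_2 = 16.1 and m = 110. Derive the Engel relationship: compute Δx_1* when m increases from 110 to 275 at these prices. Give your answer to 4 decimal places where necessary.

MRS = MU_x_1/MU_x_2 = (3/5)·(x_2/x_1)^(0.5). Set equal to p_1/p_2.
Hence x_2/x_1 = ((5/3)·p_1/p_2)^(1/(0.5)), i.e. raised to the 2 power.
With the ratio pinned down, the budget gives x_1* = m/(p_1 + p_2·(x_2/x_1)) and x_2* = (x_2/x_1)·x_1*.
Numerically x_2/x_1 = 0.150698, so x_1* = 110/(3.75 + 16.1·0.150698) = 17.8102.
At m' = 275: x_1* = 44.5255. Change: 44.5255 − 17.8102 = 26.7153.

Δx_1* = 26.7153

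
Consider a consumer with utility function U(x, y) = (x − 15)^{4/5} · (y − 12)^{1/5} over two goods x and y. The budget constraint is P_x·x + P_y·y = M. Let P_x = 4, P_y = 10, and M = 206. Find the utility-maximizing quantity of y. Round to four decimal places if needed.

MRS = 4·(y−12)/(x−15). Tangency with P_x/P_y gives y−12 = (1/4)·(P_x/P_y)·(x−15).
After buying the subsistence bundle (15, 12), a share 0.8 of the remaining income goes to x: x* = 15 + 0.8·(M − 15P_x − 12P_y)/P_x.
Discretionary income = 206 − 15·4 − 12·10 = 26; y* = 12 + 0.2·26/10 = 12.52.

y* = 12.52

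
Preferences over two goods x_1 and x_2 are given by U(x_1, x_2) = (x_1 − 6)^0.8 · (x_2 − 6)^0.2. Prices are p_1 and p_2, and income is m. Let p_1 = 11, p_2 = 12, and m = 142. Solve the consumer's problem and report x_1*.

This is Cobb-Douglas in (x_1−6, x_2−6): tangency gives 0.8·p_2·(x_2−6) = 0.2·p_1·(x_1−6).
After buying the subsistence bundle (6, 6), a share 0.8 of the remaining income goes to x_1: x_1* = 6 + 0.8·(m − 6p_1 − 6p_2)/p_1.
Discretionary income = 142 − 6·11 − 6·12 = 4; x_1* = 6 + 0.8·4/11 = 6.2909.

x_1* = 6.2909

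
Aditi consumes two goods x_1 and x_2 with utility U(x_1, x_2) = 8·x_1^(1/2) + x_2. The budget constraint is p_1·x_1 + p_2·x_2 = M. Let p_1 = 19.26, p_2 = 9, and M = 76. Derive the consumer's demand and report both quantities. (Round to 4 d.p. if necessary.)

MU_x_1 = 4/√x_1, MU_x_2 = 1. Tangency: 4/√x_1 = p_1/p_2.
Solve: √x_1 = 4·p_2/p_1, so x_1*(p_1,p_2) = (4·p_2/p_1)², and x_2* = (M − p_1·x_1*)/p_2.
Plugging in: x_1* = (4·9/19.26)² = 3.4938, x_2* = 0.9678.

x_1* = 3.4938, x_2* = 0.9678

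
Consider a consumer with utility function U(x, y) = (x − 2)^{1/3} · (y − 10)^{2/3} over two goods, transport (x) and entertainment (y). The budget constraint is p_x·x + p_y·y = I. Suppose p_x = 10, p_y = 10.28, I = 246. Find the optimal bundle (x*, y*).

Let x' = x−2, y' = y−10. MRS = (1/2)·y'/x' = p_x/p_y.
Substituting into the budget: x* = 2 + 1/3·(I − 2·p_x − 10·p_y)/p_x, and y* = 10 + 2/3·(…)/p_y.
Discretionary income = 246 − 2·10 − 10·10.28 = 123.2; x* = 2 + 1/3·123.2/10 = 6.1067; y* = 10 + 2/3·123.2/10.28 = 17.9896.

x* = 6.1067, y* = 17.9896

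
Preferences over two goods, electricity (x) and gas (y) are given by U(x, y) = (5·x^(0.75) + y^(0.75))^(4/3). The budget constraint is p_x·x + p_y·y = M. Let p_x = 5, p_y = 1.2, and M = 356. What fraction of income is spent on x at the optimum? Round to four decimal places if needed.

MRS = MU_x/MU_y = 5·(y/x)^(0.25). Set equal to p_x/p_y.
Solve for the ratio: y/x = [(1/5)·p_x/p_y]^(4).
Substitute y = (y/x)·x into the budget: x* = M/(p_x + p_y·(y/x)).
Numerically y/x = 0.482253, so x* = 356/(5 + 1.2·0.482253) = 63.8141 and y* = 0.482253·63.8141 = 30.7746.
Expenditure on x: 5·63.8141 = 319.0705; share = 0.8963.

share on x = 0.8963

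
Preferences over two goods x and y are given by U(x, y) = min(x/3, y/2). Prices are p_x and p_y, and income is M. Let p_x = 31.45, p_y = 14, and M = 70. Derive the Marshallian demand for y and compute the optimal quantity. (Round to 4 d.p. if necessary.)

y* = 1.1443

With perfect complements, no substitution: consume in ratio x:y = 3:2.
Budget: p_x·x + p_y·(2/3)·x = M, so (3·p_x + 2·p_y)·x = 3·M.
Demand: x*(p_x,p_y,M) = 3·M/(3·p_x + 2·p_y), y* = 2·M/(3·p_x + 2·p_y).
Here 3·31.45 + 2·14 = 122.35, giving y* = 1.1443.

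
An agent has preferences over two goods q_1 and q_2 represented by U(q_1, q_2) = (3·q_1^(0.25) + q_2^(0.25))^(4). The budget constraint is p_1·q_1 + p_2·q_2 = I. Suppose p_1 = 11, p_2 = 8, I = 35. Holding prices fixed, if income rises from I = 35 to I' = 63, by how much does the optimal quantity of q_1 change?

Δq_1* = 2.025

MU_q_1 ∝ 3·q_1^(-0.75), MU_q_2 ∝ q_2^(-0.75), so MRS = 3·(q_2/q_1)^(0.75) = p_1/p_2.
Solve for the ratio: q_2/q_1 = [(1/3)·p_1/p_2]^(4/3).
Substitute q_2 = (q_2/q_1)·q_1 into the budget: q_1* = I/(p_1 + p_2·(q_2/q_1)).
Numerically q_2/q_1 = 0.35338, so q_1* = 35/(11 + 8·0.35338) = 2.5313.
At I' = 63: q_1* = 4.5563. Change: 4.5563 − 2.5313 = 2.025.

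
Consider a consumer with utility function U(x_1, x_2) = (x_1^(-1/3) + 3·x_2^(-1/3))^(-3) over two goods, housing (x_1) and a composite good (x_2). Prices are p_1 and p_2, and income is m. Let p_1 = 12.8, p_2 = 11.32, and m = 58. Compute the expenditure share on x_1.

share on x_1 = 0.3115

With the ratio pinned down, the budget gives x_1* = m/(p_1 + p_2·(x_2/x_1)) and x_2* = (x_2/x_1)·x_1*.
Numerically x_2/x_1 = 2.49956, so x_1* = 58/(12.8 + 11.32·2.49956) = 1.4114 and x_2* = 2.49956·1.4114 = 3.5278.
Expenditure on x_1: 12.8·1.4114 = 18.0654; share = 0.3115.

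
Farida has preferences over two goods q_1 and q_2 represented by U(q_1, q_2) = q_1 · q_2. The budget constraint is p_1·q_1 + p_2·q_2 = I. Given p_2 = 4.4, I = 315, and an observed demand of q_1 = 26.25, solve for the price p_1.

p_1 = 6

The MRS is q_2/q_1. Set MRS = p_1/p_2.
Rearranging, p_2·q_2 = p_1·q_1. Substituting into the budget gives p_1·q_1·(1 + 1) = I.
Demand: q_1*(p_1,p_2,I) = 0.5·I/p_1 and q_2* = 0.5·I/p_2.
Set q_1* = 26.25 in the demand function and solve for p_1: p_1 = 6.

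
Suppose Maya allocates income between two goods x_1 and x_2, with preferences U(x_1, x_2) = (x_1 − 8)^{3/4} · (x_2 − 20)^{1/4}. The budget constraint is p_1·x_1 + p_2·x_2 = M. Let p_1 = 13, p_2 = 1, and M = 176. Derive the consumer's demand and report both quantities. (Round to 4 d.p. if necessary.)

x_1* = 11, x_2* = 33

This is Cobb-Douglas in (x_1−8, x_2−20): tangency gives 0.75·p_2·(x_2−20) = 0.25·p_1·(x_1−8).
After buying the subsistence bundle (8, 20), a share 0.75 of the remaining income goes to x_1: x_1* = 8 + 0.75·(M − 8p_1 − 20p_2)/p_1.
Discretionary income = 176 − 8·13 − 20·1 = 52; x_1* = 8 + 0.75·52/13 = 11; x_2* = 20 + 0.25·52/1 = 33.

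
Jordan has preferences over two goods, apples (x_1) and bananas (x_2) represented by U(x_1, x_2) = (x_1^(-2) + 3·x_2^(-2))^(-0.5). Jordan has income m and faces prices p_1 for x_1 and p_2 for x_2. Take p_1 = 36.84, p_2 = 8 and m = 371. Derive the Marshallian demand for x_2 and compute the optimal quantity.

x_2* = 15.8864

Numerically x_2/x_1 = 2.399479, so x_1* = 371/(36.84 + 8·2.399479) = 6.6208 and x_2* = 2.399479·6.6208 = 15.8864.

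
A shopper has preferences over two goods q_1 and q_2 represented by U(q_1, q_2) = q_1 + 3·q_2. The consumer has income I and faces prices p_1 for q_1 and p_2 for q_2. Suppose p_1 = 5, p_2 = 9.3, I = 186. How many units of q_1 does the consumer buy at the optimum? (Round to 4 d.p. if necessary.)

Perfect substitutes: compare marginal utility per dollar. 1/p_1 vs 3/p_2 → 0.2 vs 0.3226.
q_2 gives more utility per dollar, so spend all income on q_2: q_2* = I/p_2, q_1* = 0.
Numerically: q_1* = 0, q_2* = 20.

q_1* = 0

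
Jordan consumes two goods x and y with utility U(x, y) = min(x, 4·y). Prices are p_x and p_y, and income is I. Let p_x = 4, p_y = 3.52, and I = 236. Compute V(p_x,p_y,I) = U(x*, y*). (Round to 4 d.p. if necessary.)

V = 48.3607

Leontief preferences: the optimum is at the kink where x/4 = y/1, i.e. y = (1/4)·x.
Budget: p_x·x + p_y·(1/4)·x = I, so (4·p_x + p_y)·x = 4·I.
Demand: x*(p_x,p_y,I) = 4·I/(4·p_x + p_y), y* = I/(4·p_x + p_y).
Here 4·4 + 3.52 = 19.52, giving x* = 48.3607 and y* = 12.0902.
Utility at the optimum: U(48.3607, 12.0902) = 48.3607.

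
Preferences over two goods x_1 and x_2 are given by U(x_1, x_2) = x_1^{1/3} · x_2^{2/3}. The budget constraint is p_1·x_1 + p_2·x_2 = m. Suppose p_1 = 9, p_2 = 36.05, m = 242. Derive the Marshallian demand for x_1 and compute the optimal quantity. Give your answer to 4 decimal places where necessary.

x_1* = 8.963

Tangency: MRS = (1/2)·x_2/x_1 = p_1/p_2.
Rearranging, p_2·x_2 = 2·p_1·x_1. Substituting into the budget gives p_1·x_1·(1 + 2) = m.
Demand: x_1*(p_1,p_2,m) = 1/3·m/p_1 and x_2* = 2/3·m/p_2.
At p_1=9, p_2=36.05, m=242: x_1* = 1/3·242/9 = 8.963.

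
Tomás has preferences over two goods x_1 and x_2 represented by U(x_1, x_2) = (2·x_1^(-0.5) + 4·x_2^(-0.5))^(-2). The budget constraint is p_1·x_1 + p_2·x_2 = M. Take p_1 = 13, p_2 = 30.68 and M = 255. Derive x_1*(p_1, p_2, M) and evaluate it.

x_1* = 6.3002

MRS = MU_x_1/MU_x_2 = (1/2)·(x_2/x_1)^(1.5). Set equal to p_1/p_2.
Solve for the ratio: x_2/x_1 = [2·p_1/p_2]^(2/3).
With the ratio pinned down, the budget gives x_1* = M/(p_1 + p_2·(x_2/x_1)) and x_2* = (x_2/x_1)·x_1*.
Numerically x_2/x_1 = 0.895527, so x_1* = 255/(13 + 30.68·0.895527) = 6.3002.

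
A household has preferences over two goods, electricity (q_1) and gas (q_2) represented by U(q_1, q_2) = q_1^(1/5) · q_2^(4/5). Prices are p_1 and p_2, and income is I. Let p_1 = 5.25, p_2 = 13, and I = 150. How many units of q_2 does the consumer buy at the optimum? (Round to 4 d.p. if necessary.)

q_2* = 9.2308

Demand: q_1*(p_1,p_2,I) = 0.2·I/p_1 and q_2* = 0.8·I/p_2.
At p_1=5.25, p_2=13, I=150: q_2* = 0.8·150/13 = 9.2308.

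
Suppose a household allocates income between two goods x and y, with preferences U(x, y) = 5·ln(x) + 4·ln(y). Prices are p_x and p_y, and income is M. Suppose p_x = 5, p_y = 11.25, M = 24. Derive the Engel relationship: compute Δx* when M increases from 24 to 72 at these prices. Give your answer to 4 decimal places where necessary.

The MRS is (5/4)·y/x. Set MRS = p_x/p_y.
Rearranging, p_y·y = (4/5)·p_x·x. Substituting into the budget gives p_x·x·(1 + (4/5)) = M.
Demand: x*(p_x,p_y,M) = 5/9·M/p_x and y* = 4/9·M/p_y.
At p_x=5, p_y=11.25, M=24: x* = 5/9·24/5 = 2.6667.
At M' = 72: x* = 8. Change: 8 − 2.6667 = 5.3333.

Δx* = 5.3333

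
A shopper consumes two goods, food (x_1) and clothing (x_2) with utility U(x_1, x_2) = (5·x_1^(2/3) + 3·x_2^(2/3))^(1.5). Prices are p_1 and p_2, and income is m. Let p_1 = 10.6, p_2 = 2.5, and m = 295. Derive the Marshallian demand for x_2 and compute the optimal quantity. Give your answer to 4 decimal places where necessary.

Numerically x_2/x_1 = 16.464605, so x_1* = 295/(10.6 + 2.5·16.464605) = 5.6992 and x_2* = 16.464605·5.6992 = 93.8353.

x_2* = 93.8353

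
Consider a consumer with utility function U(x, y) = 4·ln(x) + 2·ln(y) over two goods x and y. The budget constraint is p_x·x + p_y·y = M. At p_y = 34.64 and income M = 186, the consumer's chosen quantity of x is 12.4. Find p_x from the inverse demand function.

p_x = 10

MU_x/MU_y = (4·y)/(2·x); tangency sets this equal to p_x/p_y.
Rearranging, p_y·y = (1/2)·p_x·x. Substituting into the budget gives p_x·x·(1 + (1/2)) = M.
Demand: x*(p_x,p_y,M) = 2/3·M/p_x and y* = 1/3·M/p_y.
Set x* = 12.4 in the demand function and solve for p_x: p_x = 10.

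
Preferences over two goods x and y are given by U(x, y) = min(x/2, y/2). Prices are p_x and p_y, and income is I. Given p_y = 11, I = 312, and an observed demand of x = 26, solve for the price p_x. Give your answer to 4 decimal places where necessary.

With perfect complements, no substitution: consume in ratio x:y = 2:2.
Budget: p_x·x + p_y·x = I, so (2·p_x + 2·p_y)·x = 2·I.
Demand: x*(p_x,p_y,I) = 2·I/(2·p_x + 2·p_y), y* = 2·I/(2·p_x + 2·p_y).
Set x* = 26 in the demand function and solve for p_x: p_x = 1.

p_x = 1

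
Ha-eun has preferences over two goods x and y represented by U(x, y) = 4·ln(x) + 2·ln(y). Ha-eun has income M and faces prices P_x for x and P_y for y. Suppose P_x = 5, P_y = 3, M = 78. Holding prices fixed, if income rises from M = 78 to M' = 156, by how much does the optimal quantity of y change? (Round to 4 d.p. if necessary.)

The MRS is 2·y/x. Set MRS = P_x/P_y.
So 4·P_y·y = 2·P_x·x; combined with the budget, a share 2/3 of income goes to x.
Demand: x*(P_x,P_y,M) = 2/3·M/P_x and y* = 1/3·M/P_y.
At P_x=5, P_y=3, M=78: y* = 1/3·78/3 = 8.6667.
At M' = 156: y* = 17.3333. Change: 17.3333 − 8.6667 = 8.6667.

Δy* = 8.6667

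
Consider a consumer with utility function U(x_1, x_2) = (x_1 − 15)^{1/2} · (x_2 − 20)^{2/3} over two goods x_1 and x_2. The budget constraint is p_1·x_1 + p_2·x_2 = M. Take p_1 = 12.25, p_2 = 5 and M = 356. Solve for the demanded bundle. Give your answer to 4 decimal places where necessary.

x_1* = 17.5277, x_2* = 28.2571

Discretionary income = 356 − 15·12.25 − 20·5 = 72.25; x_1* = 15 + 3/7·72.25/12.25 = 17.5277; x_2* = 20 + 4/7·72.25/5 = 28.2571.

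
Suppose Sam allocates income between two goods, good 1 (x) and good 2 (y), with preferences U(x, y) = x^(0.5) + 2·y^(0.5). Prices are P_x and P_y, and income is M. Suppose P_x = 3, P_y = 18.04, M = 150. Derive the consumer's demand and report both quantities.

From the CES first-order condition, (1/2)·(y/x)^(0.5) = P_x/P_y.
Solve for the ratio: y/x = [2·P_x/P_y]^(2).
Substitute y = (y/x)·x into the budget: x* = M/(P_x + P_y·(y/x)).
Numerically y/x = 0.110619, so x* = 150/(3 + 18.04·0.110619) = 30.0266 and y* = 0.110619·30.0266 = 3.3215.

x* = 30.0266, y* = 3.3215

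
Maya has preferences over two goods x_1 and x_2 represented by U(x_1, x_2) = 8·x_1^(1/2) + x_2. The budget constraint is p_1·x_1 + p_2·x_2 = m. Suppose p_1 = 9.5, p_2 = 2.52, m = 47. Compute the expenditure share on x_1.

share on x_1 = 0.2276

Utility is quasi-linear in x_2; the FOC for x_1 is 4/√x_1 = p_1/p_2.
Solve: √x_1 = 4·p_2/p_1, so x_1*(p_1,p_2) = (4·p_2/p_1)², and x_2* = (m − p_1·x_1*)/p_2.
Plugging in: x_1* = (4·2.52/9.5)² = 1.1258, x_2* = 14.4066.
Expenditure on x_1: 9.5·1.1258 = 10.6954; share = 0.2276.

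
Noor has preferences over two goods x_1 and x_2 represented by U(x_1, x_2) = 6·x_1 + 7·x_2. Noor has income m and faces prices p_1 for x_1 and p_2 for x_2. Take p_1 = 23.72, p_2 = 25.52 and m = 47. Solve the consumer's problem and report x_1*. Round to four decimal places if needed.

x_1* = 0

Linear utility — the consumer picks whichever good has higher MU/price: 6/23.72 = 0.253 vs 7/25.52 = 0.2743.
x_2 gives more utility per dollar, so spend all income on x_2: x_2* = m/p_2, x_1* = 0.
Numerically: x_1* = 0, x_2* = 1.8417.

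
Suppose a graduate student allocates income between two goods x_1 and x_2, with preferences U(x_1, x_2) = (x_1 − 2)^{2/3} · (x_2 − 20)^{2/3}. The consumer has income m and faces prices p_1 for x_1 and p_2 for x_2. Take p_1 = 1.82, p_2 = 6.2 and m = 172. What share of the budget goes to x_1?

MRS = (x_2−20)/(x_1−2). Tangency with p_1/p_2 gives x_2−20 = (p_1/p_2)·(x_1−2).
After buying the subsistence bundle (2, 20), a share 0.5 of the remaining income goes to x_1: x_1* = 2 + 0.5·(m − 2p_1 − 20p_2)/p_1.
Discretionary income = 172 − 2·1.82 − 20·6.2 = 44.36; x_1* = 2 + 0.5·44.36/1.82 = 14.1868; x_2* = 20 + 0.5·44.36/6.2 = 23.5774.
Expenditure on x_1: 1.82·14.1868 = 25.82; share = 0.1501.

share on x_1 = 0.1501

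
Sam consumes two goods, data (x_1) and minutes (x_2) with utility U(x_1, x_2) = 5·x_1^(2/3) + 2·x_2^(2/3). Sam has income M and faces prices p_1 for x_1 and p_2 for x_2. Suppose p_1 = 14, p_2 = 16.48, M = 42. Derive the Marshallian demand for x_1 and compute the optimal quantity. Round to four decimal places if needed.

From the CES first-order condition, (5/2)·(x_2/x_1)^(1/3) = p_1/p_2.
Solve for the ratio: x_2/x_1 = [(2/5)·p_1/p_2]^(3).
With the ratio pinned down, the budget gives x_1* = M/(p_1 + p_2·(x_2/x_1)) and x_2* = (x_2/x_1)·x_1*.
Numerically x_2/x_1 = 0.039237, so x_1* = 42/(14 + 16.48·0.039237) = 2.8676.

x_1* = 2.8676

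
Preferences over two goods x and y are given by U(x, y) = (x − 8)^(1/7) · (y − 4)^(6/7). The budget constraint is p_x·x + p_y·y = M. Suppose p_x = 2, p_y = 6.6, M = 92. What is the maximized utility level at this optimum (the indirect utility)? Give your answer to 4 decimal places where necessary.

V = 5.9143

This is Cobb-Douglas in (x−8, y−4): tangency gives 1/7·p_y·(y−4) = 6/7·p_x·(x−8).
After buying the subsistence bundle (8, 4), a share 1/7 of the remaining income goes to x: x* = 8 + 1/7·(M − 8p_x − 4p_y)/p_x.
Discretionary income = 92 − 8·2 − 4·6.6 = 49.6; x* = 8 + 1/7·49.6/2 = 11.5429; y* = 4 + 6/7·49.6/6.6 = 10.4416.
Utility at the optimum: U(11.5429, 10.4416) = 5.9143.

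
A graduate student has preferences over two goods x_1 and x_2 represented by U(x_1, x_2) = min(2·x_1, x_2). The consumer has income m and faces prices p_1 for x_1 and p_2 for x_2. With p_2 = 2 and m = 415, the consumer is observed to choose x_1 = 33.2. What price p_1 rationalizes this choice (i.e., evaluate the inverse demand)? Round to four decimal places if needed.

p_1 = 8.5

Leontief preferences: the optimum is at the kink where x_1/1 = x_2/2, i.e. x_2 = 2·x_1.
Budget: p_1·x_1 + p_2·2·x_1 = m, so (p_1 + 2·p_2)·x_1 = m.
Demand: x_1*(p_1,p_2,m) = m/(p_1 + 2·p_2), x_2* = 2·m/(p_1 + 2·p_2).
Set x_1* = 33.2 in the demand function and solve for p_1: p_1 = 8.5.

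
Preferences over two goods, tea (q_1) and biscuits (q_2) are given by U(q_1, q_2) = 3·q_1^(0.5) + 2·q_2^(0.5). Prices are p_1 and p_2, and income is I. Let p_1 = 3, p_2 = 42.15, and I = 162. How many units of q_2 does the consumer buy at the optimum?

MRS = MU_q_1/MU_q_2 = (3/2)·(q_2/q_1)^(0.5). Set equal to p_1/p_2.
Solve for the ratio: q_2/q_1 = [(2/3)·p_1/p_2]^(2).
With the ratio pinned down, the budget gives q_1* = I/(p_1 + p_2·(q_2/q_1)) and q_2* = (q_2/q_1)·q_1*.
Numerically q_2/q_1 = 0.002251, so q_1* = 162/(3 + 42.15·0.002251) = 52.3442 and q_2* = 0.002251·52.3442 = 0.1179.

q_2* = 0.1179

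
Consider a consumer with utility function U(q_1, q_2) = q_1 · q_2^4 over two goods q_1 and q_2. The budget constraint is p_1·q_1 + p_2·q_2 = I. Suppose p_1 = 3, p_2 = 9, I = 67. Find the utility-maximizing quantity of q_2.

q_2* = 5.9556

At p_1=3, p_2=9, I=67: q_2* = 0.8·67/9 = 5.9556.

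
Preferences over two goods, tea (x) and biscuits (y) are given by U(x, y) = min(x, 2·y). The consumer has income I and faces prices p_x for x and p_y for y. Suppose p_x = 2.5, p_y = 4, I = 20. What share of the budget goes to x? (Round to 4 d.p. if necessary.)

share on x = 0.5556

Leontief preferences: the optimum is at the kink where x/2 = y/1, i.e. y = (1/2)·x.
Budget: p_x·x + p_y·(1/2)·x = I, so (2·p_x + p_y)·x = 2·I.
Demand: x*(p_x,p_y,I) = 2·I/(2·p_x + p_y), y* = I/(2·p_x + p_y).
Here 2·2.5 + 4 = 9, giving x* = 4.4444 and y* = 2.2222.
Expenditure on x: 2.5·4.4444 = 11.1111; share = 0.5556.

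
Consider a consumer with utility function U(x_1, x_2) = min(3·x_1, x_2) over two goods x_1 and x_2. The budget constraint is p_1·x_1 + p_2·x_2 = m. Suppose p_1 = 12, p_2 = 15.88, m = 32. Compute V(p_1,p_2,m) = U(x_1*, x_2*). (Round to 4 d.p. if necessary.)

Leontief preferences: the optimum is at the kink where x_1/1 = x_2/3, i.e. x_2 = 3·x_1.
Budget: p_1·x_1 + p_2·3·x_1 = m, so (p_1 + 3·p_2)·x_1 = m.
Demand: x_1*(p_1,p_2,m) = m/(p_1 + 3·p_2), x_2* = 3·m/(p_1 + 3·p_2).
Here 12 + 3·15.88 = 59.64, giving x_1* = 0.5366 and x_2* = 1.6097.
Utility at the optimum: U(0.5366, 1.6097) = 1.6097.

V = 1.6097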